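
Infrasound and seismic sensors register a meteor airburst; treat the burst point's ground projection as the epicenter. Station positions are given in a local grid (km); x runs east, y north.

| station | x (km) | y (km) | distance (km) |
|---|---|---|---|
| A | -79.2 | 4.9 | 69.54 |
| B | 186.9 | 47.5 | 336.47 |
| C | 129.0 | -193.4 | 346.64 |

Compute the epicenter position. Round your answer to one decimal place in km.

-148.0 km east, 15.0 km north

Circle about each station: (x + 79.2)² + (y − 4.9)² = 69.54²; (x − 186.9)² + (y − 47.5)² = 336.47²; (x − 129.0)² + (y + 193.4)² = 346.64².
Subtracting pairs of circle equations eliminates x²+y² and gives linear equations (the radical axes):
532.2 x + 85.2 y = -77485.04
416.4 x − 396.6 y = -67575.57
Solving the 2×2 system: x ≈ -148.0, y ≈ 15.0 km.
Check against A (with the unrounded x, y): √((x + 79.2)²+(y − 4.9)²) = 69.53 ≈ 69.54 km. ✓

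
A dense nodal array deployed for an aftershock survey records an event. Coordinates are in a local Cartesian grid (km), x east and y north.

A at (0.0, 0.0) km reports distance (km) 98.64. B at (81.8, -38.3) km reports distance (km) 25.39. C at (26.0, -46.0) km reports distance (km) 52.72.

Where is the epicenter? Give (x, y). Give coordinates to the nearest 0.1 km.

Circle about each station: x² + y² = 98.64²; (x − 81.8)² + (y + 38.3)² = 25.39²; (x − 26.0)² + (y + 46.0)² = 52.72².
Subtracting pairs of circle equations eliminates x²+y² and gives linear equations (the radical axes):
163.6 x − 76.6 y = 17243.33
52.0 x − 92.0 y = 9742.45
Solving the 2×2 system: x ≈ 75.9, y ≈ -63.0 km.
Check against A (with the unrounded x, y): √(x²+y²) = 98.64 ≈ 98.64 km. ✓

(75.9, -63.0)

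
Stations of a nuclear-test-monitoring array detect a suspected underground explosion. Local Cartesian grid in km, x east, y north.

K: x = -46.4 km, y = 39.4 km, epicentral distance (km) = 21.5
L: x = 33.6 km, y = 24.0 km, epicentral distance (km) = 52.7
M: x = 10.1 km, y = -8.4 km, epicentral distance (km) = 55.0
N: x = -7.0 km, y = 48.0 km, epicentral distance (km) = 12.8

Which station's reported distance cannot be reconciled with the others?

K

Solve using three stations at a time. Using L, M, N (subtract circle equations pairwise → linear system) gives (x, y) ≈ (-16.7, 39.6).
Distances from that point to each station vs reported:
  K: calculated 29.7 vs reported 21.5 → residual 8.2 km
  L: calculated 52.7 vs reported 52.7 → residual 0.0 km
  M: calculated 55.0 vs reported 55.0 → residual 0.0 km
  N: calculated 12.9 vs reported 12.8 → residual 0.1 km
L, M, N are mutually consistent (residuals ≈ 0); K is off by 8.2 km.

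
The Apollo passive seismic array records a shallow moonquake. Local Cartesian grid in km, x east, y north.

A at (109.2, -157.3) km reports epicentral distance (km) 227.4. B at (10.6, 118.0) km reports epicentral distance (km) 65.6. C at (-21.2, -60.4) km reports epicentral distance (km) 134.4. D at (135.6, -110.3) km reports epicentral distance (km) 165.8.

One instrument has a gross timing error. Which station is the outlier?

Solve using three stations at a time. Using A, B, C (subtract circle equations pairwise → linear system) gives (x, y) ≈ (39.9, 59.3).
Distances from that point to each station vs reported:
  A: calculated 227.4 vs reported 227.4 → residual 0.0 km
  B: calculated 65.6 vs reported 65.6 → residual 0.0 km
  C: calculated 134.4 vs reported 134.4 → residual 0.0 km
  D: calculated 194.7 vs reported 165.8 → residual 28.9 km
A, B, C are mutually consistent (residuals ≈ 0); D is off by 28.9 km.

D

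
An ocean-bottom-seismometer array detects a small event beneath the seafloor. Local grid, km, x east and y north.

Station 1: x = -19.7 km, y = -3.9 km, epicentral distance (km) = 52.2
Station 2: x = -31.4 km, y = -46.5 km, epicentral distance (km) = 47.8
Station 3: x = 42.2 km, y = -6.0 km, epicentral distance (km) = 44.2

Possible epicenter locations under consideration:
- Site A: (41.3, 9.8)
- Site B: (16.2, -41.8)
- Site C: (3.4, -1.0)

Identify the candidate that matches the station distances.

Site B

For each candidate, compare |candidate − station| to the reported distance:
Site A: residuals Station 1 10.3, Station 2 44.2, Station 3 28.4 → max 44.2 km
Site B: residuals Station 1 0.0, Station 2 0.0, Station 3 0.0 → max 0.0 km
Site C: residuals Station 1 28.9, Station 2 9.5, Station 3 5.1 → max 28.9 km
Only Site B has all residuals ≈ 0.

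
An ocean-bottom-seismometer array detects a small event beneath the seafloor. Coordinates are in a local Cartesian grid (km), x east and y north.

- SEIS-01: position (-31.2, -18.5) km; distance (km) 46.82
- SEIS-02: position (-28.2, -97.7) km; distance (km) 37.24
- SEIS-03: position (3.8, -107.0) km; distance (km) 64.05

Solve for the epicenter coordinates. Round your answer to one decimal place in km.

Circle about each station: (x + 31.2)² + (y + 18.5)² = 46.82²; (x + 28.2)² + (y + 97.7)² = 37.24²; (x − 3.8)² + (y + 107.0)² = 64.05².
Subtracting the SEIS-01 equation from the SEIS-02 and SEIS-03 equations removes the quadratic terms:
6.0 x − 158.4 y = 9830.13
70.0 x − 177.0 y = 8237.46
Solving the 2×2 system: x ≈ -43.4, y ≈ -63.7 km.
Check against SEIS-01 (with the unrounded x, y): √((x + 31.2)²+(y + 18.5)²) = 46.82 ≈ 46.82 km. ✓

-43.4 km east, -63.7 km north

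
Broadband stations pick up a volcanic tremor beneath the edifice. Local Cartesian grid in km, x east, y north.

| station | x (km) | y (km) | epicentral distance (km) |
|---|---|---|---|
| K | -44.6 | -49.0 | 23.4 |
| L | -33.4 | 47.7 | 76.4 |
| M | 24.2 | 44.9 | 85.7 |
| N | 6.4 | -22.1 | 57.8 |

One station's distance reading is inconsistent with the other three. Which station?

M

Solve using three stations at a time. Using K, L, N (subtract circle equations pairwise → linear system) gives (x, y) ≈ (-51.2, -26.6).
Distances from that point to each station vs reported:
  K: calculated 23.4 vs reported 23.4 → residual 0.0 km
  L: calculated 76.4 vs reported 76.4 → residual 0.0 km
  M: calculated 103.9 vs reported 85.7 → residual 18.2 km
  N: calculated 57.8 vs reported 57.8 → residual 0.0 km
K, L, N are mutually consistent (residuals ≈ 0); M is off by 18.2 km.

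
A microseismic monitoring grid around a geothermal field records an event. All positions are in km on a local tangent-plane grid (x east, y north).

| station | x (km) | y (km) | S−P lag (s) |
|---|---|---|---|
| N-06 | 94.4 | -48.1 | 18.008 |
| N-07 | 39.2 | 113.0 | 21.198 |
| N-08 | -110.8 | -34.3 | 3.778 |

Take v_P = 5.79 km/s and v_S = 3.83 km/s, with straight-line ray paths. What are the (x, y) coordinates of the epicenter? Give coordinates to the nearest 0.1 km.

Distance from S−P lag: d = Δt · v_P v_S / (v_P − v_S) = Δt · (5.79·3.83)/(5.79−3.83) ≈ 11.3141·Δt.
So d_N-06 = 203.74, d_N-07 = 239.84, d_N-08 = 42.74 km.
Circle about each station: (x − 94.4)² + (y + 48.1)² = 203.74²; (x − 39.2)² + (y − 113.0)² = 239.84²; (x + 110.8)² + (y + 34.3)² = 42.74².
Subtracting the N-06 equation from the N-07 and N-08 equations removes the quadratic terms:
-110.4 x + 322.2 y = -12932.57
-410.4 x + 27.6 y = 41911.44
Solving the 2×2 system: x ≈ -107.3, y ≈ -76.9 km.

(-107.3, -76.9)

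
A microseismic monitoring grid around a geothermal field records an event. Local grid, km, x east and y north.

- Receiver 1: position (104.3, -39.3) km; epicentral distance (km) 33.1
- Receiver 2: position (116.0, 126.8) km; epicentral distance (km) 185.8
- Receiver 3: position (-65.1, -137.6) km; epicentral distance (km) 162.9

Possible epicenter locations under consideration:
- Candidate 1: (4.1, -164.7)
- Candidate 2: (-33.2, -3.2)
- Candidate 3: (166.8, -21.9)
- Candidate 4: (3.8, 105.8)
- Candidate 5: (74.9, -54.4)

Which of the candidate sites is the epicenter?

For each candidate, compare |candidate − station| to the reported distance:
Candidate 1: residuals Receiver 1 127.4, Receiver 2 126.4, Receiver 3 88.6 → max 127.4 km
Candidate 2: residuals Receiver 1 109.1, Receiver 2 12.1, Receiver 3 24.8 → max 109.1 km
Candidate 3: residuals Receiver 1 31.8, Receiver 2 28.7, Receiver 3 96.3 → max 96.3 km
Candidate 4: residuals Receiver 1 143.4, Receiver 2 71.7, Receiver 3 90.1 → max 143.4 km
Candidate 5: residuals Receiver 1 0.0, Receiver 2 0.0, Receiver 3 0.0 → max 0.0 km
Only Candidate 5 has all residuals ≈ 0.

Candidate 5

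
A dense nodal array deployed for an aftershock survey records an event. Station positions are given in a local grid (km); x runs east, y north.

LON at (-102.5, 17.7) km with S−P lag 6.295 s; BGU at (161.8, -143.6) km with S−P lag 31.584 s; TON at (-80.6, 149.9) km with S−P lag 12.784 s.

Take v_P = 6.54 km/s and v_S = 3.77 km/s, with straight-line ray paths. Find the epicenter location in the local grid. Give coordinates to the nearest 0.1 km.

-51.1 km east, 40.0 km north

Distance from S−P lag: d = Δt · v_P v_S / (v_P − v_S) = Δt · (6.54·3.77)/(6.54−3.77) ≈ 8.9010·Δt.
So d_LON = 56.03, d_BGU = 281.13, d_TON = 113.79 km.
Circle about each station: (x + 102.5)² + (y − 17.7)² = 56.03²; (x − 161.8)² + (y + 143.6)² = 281.13²; (x + 80.6)² + (y − 149.9)² = 113.79².
Subtracting pairs of circle equations eliminates x²+y² and gives linear equations (the radical axes):
528.6 x − 322.6 y = -39914.06
43.8 x + 264.4 y = 8338.03
Solving the 2×2 system: x ≈ -51.1, y ≈ 40.0 km.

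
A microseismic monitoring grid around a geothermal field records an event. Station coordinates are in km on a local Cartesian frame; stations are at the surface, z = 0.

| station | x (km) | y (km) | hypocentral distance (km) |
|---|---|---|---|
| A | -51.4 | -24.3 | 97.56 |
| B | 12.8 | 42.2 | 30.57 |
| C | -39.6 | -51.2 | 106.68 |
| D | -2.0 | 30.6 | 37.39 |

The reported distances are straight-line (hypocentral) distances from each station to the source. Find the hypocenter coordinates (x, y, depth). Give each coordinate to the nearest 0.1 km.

Each station gives a sphere (x−x_i)² + (y−y_i)² + z² = d_i² (stations at z=0).
Subtracting the A sphere from B and C: z² cancels, leaving linear equations in x and y:
128.4 x + 133.0 y = 7295.66
23.6 x − 53.8 y = -905.52
Solving: x ≈ 27.081, y ≈ 28.710 km (keep extra digits for the depth step; rounded: 27.1, 28.7).
Then from the A sphere: z² = 97.56² − (x + 51.4)² − (y + 24.3)² with x = 27.081, y = 28.710, so z ≈ 23.423 ≈ 23.4 km.

(27.1, 28.7, 23.4)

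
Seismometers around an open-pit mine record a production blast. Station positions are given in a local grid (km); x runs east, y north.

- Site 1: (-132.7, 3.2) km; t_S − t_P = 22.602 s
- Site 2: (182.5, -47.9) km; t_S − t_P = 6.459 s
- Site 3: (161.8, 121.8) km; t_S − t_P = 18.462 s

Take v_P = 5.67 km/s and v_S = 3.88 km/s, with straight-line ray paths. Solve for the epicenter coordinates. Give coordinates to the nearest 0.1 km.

(124.4, -102.0)

Distance from S−P lag: d = Δt · v_P v_S / (v_P − v_S) = Δt · (5.67·3.88)/(5.67−3.88) ≈ 12.2903·Δt.
So d_Site 1 = 277.78, d_Site 2 = 79.38, d_Site 3 = 226.90 km.
Circle about each station: (x + 132.7)² + (y − 3.2)² = 277.78²; (x − 182.5)² + (y + 47.9)² = 79.38²; (x − 161.8)² + (y − 121.8)² = 226.90².
Subtracting pairs of circle equations eliminates x²+y² and gives linear equations (the radical axes):
630.4 x − 102.2 y = 88841.67
589.0 x + 237.2 y = 49073.07
Solving the 2×2 system: x ≈ 124.4, y ≈ -102.0 km.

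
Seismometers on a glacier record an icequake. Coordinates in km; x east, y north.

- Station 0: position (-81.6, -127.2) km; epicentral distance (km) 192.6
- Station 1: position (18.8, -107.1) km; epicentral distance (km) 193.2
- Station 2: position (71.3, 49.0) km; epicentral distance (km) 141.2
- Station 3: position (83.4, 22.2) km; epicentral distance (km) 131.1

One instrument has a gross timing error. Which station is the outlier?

Station 3

Solve using three stations at a time. Using Station 0, Station 1, Station 2 (subtract circle equations pairwise → linear system) gives (x, y) ≈ (-69.0, 65.0).
Distances from that point to each station vs reported:
  Station 0: calculated 192.6 vs reported 192.6 → residual 0.0 km
  Station 1: calculated 193.2 vs reported 193.2 → residual 0.0 km
  Station 2: calculated 141.2 vs reported 141.2 → residual 0.0 km
  Station 3: calculated 158.3 vs reported 131.1 → residual 27.2 km
Station 0, Station 1, Station 2 are mutually consistent (residuals ≈ 0); Station 3 is off by 27.2 km.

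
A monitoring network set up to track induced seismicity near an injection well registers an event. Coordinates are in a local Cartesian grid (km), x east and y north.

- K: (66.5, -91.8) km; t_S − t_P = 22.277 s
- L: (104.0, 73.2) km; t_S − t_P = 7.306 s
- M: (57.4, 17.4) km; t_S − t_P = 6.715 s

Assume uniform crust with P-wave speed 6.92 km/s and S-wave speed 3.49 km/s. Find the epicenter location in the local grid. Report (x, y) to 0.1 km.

Distance from S−P lag: d = Δt · v_P v_S / (v_P − v_S) = Δt · (6.92·3.49)/(6.92−3.49) ≈ 7.0410·Δt.
So d_K = 156.85, d_L = 51.44, d_M = 47.28 km.
Circle about each station: (x − 66.5)² + (y + 91.8)² = 156.85²; (x − 104.0)² + (y − 73.2)² = 51.44²; (x − 57.4)² + (y − 17.4)² = 47.28².
Subtracting the K equation from the L and M equations removes the quadratic terms:
75.0 x + 330.0 y = 25280.60
-18.2 x + 218.4 y = 13114.55
Solving the 2×2 system: x ≈ 53.3, y ≈ 64.5 km.

x ≈ 53.3 km, y ≈ 64.5 km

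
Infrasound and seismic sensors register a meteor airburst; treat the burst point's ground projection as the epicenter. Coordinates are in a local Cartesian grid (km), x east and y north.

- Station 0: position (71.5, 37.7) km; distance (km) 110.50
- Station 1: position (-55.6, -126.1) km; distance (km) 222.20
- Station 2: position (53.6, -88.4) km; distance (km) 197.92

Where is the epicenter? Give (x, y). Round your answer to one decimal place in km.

(-23.7, 93.8)

Circle about each station: (x − 71.5)² + (y − 37.7)² = 110.50²; (x + 55.6)² + (y + 126.1)² = 222.20²; (x − 53.6)² + (y + 88.4)² = 197.92².
Subtracting pairs of circle equations eliminates x²+y² and gives linear equations (the radical axes):
-254.2 x − 327.6 y = -24703.56
-35.8 x − 252.2 y = -22808.10
Solving the 2×2 system: x ≈ -23.7, y ≈ 93.8 km.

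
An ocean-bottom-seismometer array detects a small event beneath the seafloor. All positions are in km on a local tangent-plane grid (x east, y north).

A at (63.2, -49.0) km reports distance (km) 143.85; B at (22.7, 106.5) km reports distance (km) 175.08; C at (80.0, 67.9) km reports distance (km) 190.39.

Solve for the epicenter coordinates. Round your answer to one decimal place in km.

(-80.0, -35.3)

Circle about each station: (x − 63.2)² + (y + 49.0)² = 143.85²; (x − 22.7)² + (y − 106.5)² = 175.08²; (x − 80.0)² + (y − 67.9)² = 190.39².
Subtracting the A equation from the B and C equations removes the quadratic terms:
-81.0 x + 311.0 y = -4497.88
33.6 x + 233.8 y = -10940.36
Solving the 2×2 system: x ≈ -80.0, y ≈ -35.3 km.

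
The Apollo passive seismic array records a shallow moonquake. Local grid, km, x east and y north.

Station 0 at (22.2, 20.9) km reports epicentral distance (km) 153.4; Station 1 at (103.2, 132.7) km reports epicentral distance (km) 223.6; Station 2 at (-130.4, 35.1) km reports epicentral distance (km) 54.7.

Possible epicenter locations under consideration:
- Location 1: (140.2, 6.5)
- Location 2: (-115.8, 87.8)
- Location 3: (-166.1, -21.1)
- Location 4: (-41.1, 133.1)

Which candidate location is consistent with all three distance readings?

For each candidate, compare |candidate − station| to the reported distance:
Location 1: residuals Station 0 34.5, Station 1 92.1, Station 2 217.4 → max 217.4 km
Location 2: residuals Station 0 0.0, Station 1 0.0, Station 2 0.0 → max 0.0 km
Location 3: residuals Station 0 39.5, Station 1 86.5, Station 2 11.9 → max 86.5 km
Location 4: residuals Station 0 24.6, Station 1 79.3, Station 2 77.9 → max 79.3 km
Only Location 2 has all residuals ≈ 0.

Location 2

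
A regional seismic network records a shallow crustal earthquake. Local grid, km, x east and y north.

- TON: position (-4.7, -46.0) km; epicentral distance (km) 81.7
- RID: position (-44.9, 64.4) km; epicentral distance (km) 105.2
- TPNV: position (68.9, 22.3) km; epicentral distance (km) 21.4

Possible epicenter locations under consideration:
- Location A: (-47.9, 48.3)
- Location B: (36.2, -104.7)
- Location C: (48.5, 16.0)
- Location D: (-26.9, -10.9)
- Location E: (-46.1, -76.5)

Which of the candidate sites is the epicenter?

Location C

For each candidate, compare |candidate − station| to the reported distance:
Location A: residuals TON 22.0, RID 88.8, TPNV 98.3 → max 98.3 km
Location B: residuals TON 10.2, RID 82.3, TPNV 109.7 → max 109.7 km
Location C: residuals TON 0.0, RID 0.0, TPNV 0.0 → max 0.0 km
Location D: residuals TON 40.2, RID 27.8, TPNV 80.0 → max 80.0 km
Location E: residuals TON 30.3, RID 35.7, TPNV 130.2 → max 130.2 km
Only Location C has all residuals ≈ 0.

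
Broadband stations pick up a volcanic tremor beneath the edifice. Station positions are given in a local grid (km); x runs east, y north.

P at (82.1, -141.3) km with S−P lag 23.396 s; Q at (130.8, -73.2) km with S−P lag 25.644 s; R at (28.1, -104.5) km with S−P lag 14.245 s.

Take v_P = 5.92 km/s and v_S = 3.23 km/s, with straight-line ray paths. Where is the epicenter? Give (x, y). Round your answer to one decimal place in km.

x ≈ -48.0 km, y ≈ -37.7 km

Distance from S−P lag: d = Δt · v_P v_S / (v_P − v_S) = Δt · (5.92·3.23)/(5.92−3.23) ≈ 7.1084·Δt.
So d_P = 166.31, d_Q = 182.29, d_R = 101.26 km.
Circle about each station: (x − 82.1)² + (y + 141.3)² = 166.31²; (x − 130.8)² + (y + 73.2)² = 182.29²; (x − 28.1)² + (y + 104.5)² = 101.26².
Subtracting pairs of circle equations eliminates x²+y² and gives linear equations (the radical axes):
97.4 x + 136.2 y = -9809.85
-108.0 x + 73.6 y = 2409.19
Solving the 2×2 system: x ≈ -48.0, y ≈ -37.7 km.
Check against P (with the unrounded x, y): √((x − 82.1)²+(y + 141.3)²) = 166.31 ≈ 166.31 km. ✓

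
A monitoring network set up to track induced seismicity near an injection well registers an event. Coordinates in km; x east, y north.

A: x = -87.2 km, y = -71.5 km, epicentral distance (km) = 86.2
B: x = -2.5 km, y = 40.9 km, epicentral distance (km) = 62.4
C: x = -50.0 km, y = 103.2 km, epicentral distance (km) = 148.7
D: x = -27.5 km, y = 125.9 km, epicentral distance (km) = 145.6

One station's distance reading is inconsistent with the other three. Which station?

Solve using three stations at a time. Using A, B, D (subtract circle equations pairwise → linear system) gives (x, y) ≈ (-18.5, -19.4).
Distances from that point to each station vs reported:
  A: calculated 86.2 vs reported 86.2 → residual 0.0 km
  B: calculated 62.4 vs reported 62.4 → residual 0.0 km
  C: calculated 126.6 vs reported 148.7 → residual 22.1 km
  D: calculated 145.6 vs reported 145.6 → residual 0.0 km
A, B, D are mutually consistent (residuals ≈ 0); C is off by 22.1 km.

C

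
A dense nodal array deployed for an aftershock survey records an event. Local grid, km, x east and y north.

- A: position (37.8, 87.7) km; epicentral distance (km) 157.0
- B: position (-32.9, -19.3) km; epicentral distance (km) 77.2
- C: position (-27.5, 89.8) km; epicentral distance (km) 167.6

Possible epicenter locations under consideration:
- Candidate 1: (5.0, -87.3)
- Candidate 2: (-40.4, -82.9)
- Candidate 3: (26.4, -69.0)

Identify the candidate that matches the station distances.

For each candidate, compare |candidate − station| to the reported distance:
Candidate 1: residuals A 21.0, B 0.6, C 12.5 → max 21.0 km
Candidate 2: residuals A 30.7, B 13.2, C 5.6 → max 30.7 km
Candidate 3: residuals A 0.1, B 0.2, C 0.1 → max 0.2 km
Only Candidate 3 has all residuals ≈ 0.

Candidate 3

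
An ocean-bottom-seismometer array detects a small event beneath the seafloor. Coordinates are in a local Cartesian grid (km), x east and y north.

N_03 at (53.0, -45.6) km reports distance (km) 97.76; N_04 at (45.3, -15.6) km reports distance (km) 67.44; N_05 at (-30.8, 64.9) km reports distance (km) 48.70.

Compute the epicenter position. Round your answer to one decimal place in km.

Circle about each station: (x − 53.0)² + (y + 45.6)² = 97.76²; (x − 45.3)² + (y + 15.6)² = 67.44²; (x + 30.8)² + (y − 64.9)² = 48.70².
Subtracting the N_03 equation from the N_04 and N_05 equations removes the quadratic terms:
-15.4 x + 60.0 y = 2415.95
-167.6 x + 221.0 y = 7457.62
Solving the 2×2 system: x ≈ 13.0, y ≈ 43.6 km.

x ≈ 13.0 km, y ≈ 43.6 km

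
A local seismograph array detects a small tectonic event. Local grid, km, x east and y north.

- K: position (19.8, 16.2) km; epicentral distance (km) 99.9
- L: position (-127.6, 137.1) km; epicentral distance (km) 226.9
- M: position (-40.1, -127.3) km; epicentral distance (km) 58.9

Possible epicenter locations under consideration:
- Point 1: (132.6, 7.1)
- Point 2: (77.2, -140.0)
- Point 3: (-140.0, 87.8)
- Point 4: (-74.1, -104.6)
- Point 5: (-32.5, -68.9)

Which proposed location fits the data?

Point 5

For each candidate, compare |candidate − station| to the reported distance:
Point 1: residuals K 13.3, L 64.0, M 159.9 → max 159.9 km
Point 2: residuals K 66.5, L 117.7, M 59.1 → max 117.7 km
Point 3: residuals K 75.2, L 176.1, M 178.3 → max 178.3 km
Point 4: residuals K 53.1, L 20.7, M 18.0 → max 53.1 km
Point 5: residuals K 0.0, L 0.0, M 0.0 → max 0.0 km
Only Point 5 has all residuals ≈ 0.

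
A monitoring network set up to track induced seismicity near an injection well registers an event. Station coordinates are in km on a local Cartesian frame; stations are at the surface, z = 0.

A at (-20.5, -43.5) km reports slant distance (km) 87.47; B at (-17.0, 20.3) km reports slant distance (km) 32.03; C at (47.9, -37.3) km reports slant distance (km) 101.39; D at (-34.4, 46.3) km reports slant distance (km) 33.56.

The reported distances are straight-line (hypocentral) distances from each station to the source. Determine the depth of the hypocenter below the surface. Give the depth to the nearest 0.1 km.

24.9 km

Each station gives a sphere (x−x_i)² + (y−y_i)² + z² = d_i² (stations at z=0).
Subtracting the A sphere from B and C: z² cancels, leaving linear equations in x and y:
7.0 x + 127.6 y = 5013.67
136.8 x + 12.4 y = -1255.73
Solving: x ≈ -12.805, y ≈ 39.995 km (keep extra digits for the depth step; rounded: -12.8, 40.0).
Then from the A sphere: z² = 87.47² − (x + 20.5)² − (y + 43.5)² with x = -12.805, y = 39.995, so z ≈ 24.907 ≈ 24.9 km.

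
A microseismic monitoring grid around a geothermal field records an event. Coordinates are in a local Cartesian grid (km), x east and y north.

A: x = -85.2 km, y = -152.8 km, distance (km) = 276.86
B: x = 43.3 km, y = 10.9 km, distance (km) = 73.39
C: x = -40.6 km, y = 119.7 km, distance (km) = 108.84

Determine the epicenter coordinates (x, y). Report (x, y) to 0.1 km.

Circle about each station: (x + 85.2)² + (y + 152.8)² = 276.86²; (x − 43.3)² + (y − 10.9)² = 73.39²; (x + 40.6)² + (y − 119.7)² = 108.84².
Subtracting the A equation from the B and C equations removes the quadratic terms:
257.0 x + 327.4 y = 42652.19
89.2 x + 545.0 y = 50174.88
Solving the 2×2 system: x ≈ 61.5, y ≈ 82.0 km.

x ≈ 61.5 km, y ≈ 82.0 km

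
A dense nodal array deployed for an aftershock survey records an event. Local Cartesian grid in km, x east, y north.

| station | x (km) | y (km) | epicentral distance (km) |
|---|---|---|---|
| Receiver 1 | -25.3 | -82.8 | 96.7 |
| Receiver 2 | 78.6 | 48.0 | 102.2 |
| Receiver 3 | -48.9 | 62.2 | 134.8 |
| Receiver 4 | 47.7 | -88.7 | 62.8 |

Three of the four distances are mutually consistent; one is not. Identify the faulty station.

Solve using three stations at a time. Using Receiver 1, Receiver 3, Receiver 4 (subtract circle equations pairwise → linear system) gives (x, y) ≈ (53.1, -26.0).
Distances from that point to each station vs reported:
  Receiver 1: calculated 96.8 vs reported 96.7 → residual 0.1 km
  Receiver 2: calculated 78.3 vs reported 102.2 → residual 23.9 km
  Receiver 3: calculated 134.8 vs reported 134.8 → residual 0.0 km
  Receiver 4: calculated 62.9 vs reported 62.8 → residual 0.1 km
Receiver 1, Receiver 3, Receiver 4 are mutually consistent (residuals ≈ 0); Receiver 2 is off by 23.9 km.

Receiver 2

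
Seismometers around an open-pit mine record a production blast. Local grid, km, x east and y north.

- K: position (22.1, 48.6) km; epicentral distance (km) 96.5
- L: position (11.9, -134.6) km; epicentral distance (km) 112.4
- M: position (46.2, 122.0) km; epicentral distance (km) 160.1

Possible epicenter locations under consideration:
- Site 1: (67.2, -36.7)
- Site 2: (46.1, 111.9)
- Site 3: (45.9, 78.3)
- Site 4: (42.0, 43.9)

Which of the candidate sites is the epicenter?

For each candidate, compare |candidate − station| to the reported distance:
Site 1: residuals K 0.0, L 0.0, M 0.0 → max 0.0 km
Site 2: residuals K 28.8, L 136.5, M 150.0 → max 150.0 km
Site 3: residuals K 58.4, L 103.2, M 116.4 → max 116.4 km
Site 4: residuals K 76.1, L 68.6, M 81.9 → max 81.9 km
Only Site 1 has all residuals ≈ 0.

Site 1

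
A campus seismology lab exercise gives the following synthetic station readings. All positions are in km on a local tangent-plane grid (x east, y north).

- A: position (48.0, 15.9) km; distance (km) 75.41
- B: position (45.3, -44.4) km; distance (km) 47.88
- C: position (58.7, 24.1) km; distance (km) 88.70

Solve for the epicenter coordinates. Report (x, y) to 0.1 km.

Circle about each station: (x − 48.0)² + (y − 15.9)² = 75.41²; (x − 45.3)² + (y + 44.4)² = 47.88²; (x − 58.7)² + (y − 24.1)² = 88.70².
Subtracting the A equation from the B and C equations removes the quadratic terms:
-5.4 x − 120.6 y = 4860.81
21.4 x + 16.4 y = -711.33
Solving the 2×2 system: x ≈ -2.4, y ≈ -40.2 km.

x ≈ -2.4 km, y ≈ -40.2 km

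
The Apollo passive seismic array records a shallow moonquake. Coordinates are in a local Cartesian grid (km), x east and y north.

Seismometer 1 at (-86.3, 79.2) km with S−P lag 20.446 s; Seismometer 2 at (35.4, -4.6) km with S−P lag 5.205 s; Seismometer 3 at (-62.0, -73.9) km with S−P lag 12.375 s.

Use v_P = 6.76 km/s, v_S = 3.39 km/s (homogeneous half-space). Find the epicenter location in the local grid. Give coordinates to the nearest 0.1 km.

Distance from S−P lag: d = Δt · v_P v_S / (v_P − v_S) = Δt · (6.76·3.39)/(6.76−3.39) ≈ 6.8001·Δt.
So d_Seismometer 1 = 139.04, d_Seismometer 2 = 35.39, d_Seismometer 3 = 84.15 km.
Circle about each station: (x + 86.3)² + (y − 79.2)² = 139.04²; (x − 35.4)² + (y + 4.6)² = 35.39²; (x + 62.0)² + (y + 73.9)² = 84.15².
Subtracting the Seismometer 1 equation from the Seismometer 2 and Seismometer 3 equations removes the quadratic terms:
243.4 x − 167.6 y = 5633.66
48.6 x − 306.2 y = 7835.78
Solving the 2×2 system: x ≈ 6.2, y ≈ -24.6 km.

(6.2, -24.6)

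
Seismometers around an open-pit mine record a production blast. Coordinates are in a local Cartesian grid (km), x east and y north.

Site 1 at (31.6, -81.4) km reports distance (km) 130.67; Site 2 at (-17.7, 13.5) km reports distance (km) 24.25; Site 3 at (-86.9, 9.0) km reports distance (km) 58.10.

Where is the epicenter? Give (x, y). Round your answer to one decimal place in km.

-33.5 km east, 31.9 km north

Circle about each station: (x − 31.6)² + (y + 81.4)² = 130.67²; (x + 17.7)² + (y − 13.5)² = 24.25²; (x + 86.9)² + (y − 9.0)² = 58.10².
Subtracting pairs of circle equations eliminates x²+y² and gives linear equations (the radical axes):
-98.6 x + 189.8 y = 9357.61
-237.0 x + 180.8 y = 13707.13
Solving the 2×2 system: x ≈ -33.5, y ≈ 31.9 km.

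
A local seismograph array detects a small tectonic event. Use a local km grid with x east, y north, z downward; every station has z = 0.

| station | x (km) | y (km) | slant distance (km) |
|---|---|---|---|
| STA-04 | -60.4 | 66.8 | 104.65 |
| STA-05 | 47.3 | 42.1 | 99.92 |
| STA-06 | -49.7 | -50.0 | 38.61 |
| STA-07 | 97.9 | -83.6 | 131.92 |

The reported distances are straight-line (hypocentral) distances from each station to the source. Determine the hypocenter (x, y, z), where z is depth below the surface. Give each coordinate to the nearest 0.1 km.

Each station gives a sphere (x−x_i)² + (y−y_i)² + z² = d_i² (stations at z=0).
Subtracting the STA-04 sphere from STA-05 and STA-06: z² cancels, leaving linear equations in x and y:
215.4 x − 49.4 y = -3133.08
21.4 x − 233.6 y = 6320.58
Solving: x ≈ -21.196, y ≈ -28.999 km (keep extra digits for the depth step; rounded: -21.2, -29.0).
Then from the STA-04 sphere: z² = 104.65² − (x + 60.4)² − (y − 66.8)² with x = -21.196, y = -28.999, so z ≈ 15.402 ≈ 15.4 km.

(-21.2, -29.0, 15.4)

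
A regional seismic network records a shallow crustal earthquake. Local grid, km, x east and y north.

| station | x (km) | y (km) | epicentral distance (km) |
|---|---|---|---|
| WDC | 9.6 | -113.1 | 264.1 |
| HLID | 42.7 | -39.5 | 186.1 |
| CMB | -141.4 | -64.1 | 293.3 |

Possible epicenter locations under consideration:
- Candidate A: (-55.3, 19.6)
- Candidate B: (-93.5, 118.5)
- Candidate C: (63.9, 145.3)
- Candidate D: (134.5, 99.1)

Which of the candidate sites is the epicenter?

For each candidate, compare |candidate − station| to the reported distance:
Candidate A: residuals WDC 116.4, HLID 71.7, CMB 173.2 → max 173.2 km
Candidate B: residuals WDC 10.6, HLID 22.5, CMB 104.5 → max 104.5 km
Candidate C: residuals WDC 0.1, HLID 0.1, CMB 0.0 → max 0.1 km
Candidate D: residuals WDC 17.9, HLID 19.9, CMB 27.3 → max 27.3 km
Only Candidate C has all residuals ≈ 0.

Candidate C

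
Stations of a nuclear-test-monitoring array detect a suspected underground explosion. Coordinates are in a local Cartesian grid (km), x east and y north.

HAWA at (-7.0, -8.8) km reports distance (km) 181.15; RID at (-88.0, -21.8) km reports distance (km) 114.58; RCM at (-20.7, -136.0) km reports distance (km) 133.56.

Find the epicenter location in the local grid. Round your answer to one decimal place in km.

(-152.8, -116.3)

Circle about each station: (x + 7.0)² + (y + 8.8)² = 181.15²; (x + 88.0)² + (y + 21.8)² = 114.58²; (x + 20.7)² + (y + 136.0)² = 133.56².
Subtracting the HAWA equation from the RID and RCM equations removes the quadratic terms:
-162.0 x − 26.0 y = 27779.55
-27.4 x − 254.4 y = 33775.10
Solving the 2×2 system: x ≈ -152.8, y ≈ -116.3 km.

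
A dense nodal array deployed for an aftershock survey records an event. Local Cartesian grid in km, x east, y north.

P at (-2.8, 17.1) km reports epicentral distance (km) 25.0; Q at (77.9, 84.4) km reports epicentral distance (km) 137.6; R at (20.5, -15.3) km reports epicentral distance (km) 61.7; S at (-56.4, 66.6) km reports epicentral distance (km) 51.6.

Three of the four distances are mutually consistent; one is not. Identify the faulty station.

Q

Solve using three stations at a time. Using P, R, S (subtract circle equations pairwise → linear system) gives (x, y) ≈ (-26.6, 24.5).
Distances from that point to each station vs reported:
  P: calculated 24.9 vs reported 25.0 → residual 0.1 km
  Q: calculated 120.5 vs reported 137.6 → residual 17.1 km
  R: calculated 61.7 vs reported 61.7 → residual 0.0 km
  S: calculated 51.6 vs reported 51.6 → residual 0.0 km
P, R, S are mutually consistent (residuals ≈ 0); Q is off by 17.1 km.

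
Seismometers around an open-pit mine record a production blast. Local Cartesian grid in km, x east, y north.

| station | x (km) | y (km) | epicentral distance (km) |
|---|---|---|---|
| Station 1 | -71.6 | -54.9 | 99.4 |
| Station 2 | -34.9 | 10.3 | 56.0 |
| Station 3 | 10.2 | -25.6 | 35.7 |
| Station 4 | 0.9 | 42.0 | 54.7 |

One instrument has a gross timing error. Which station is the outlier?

Station 3

Solve using three stations at a time. Using Station 1, Station 2, Station 4 (subtract circle equations pairwise → linear system) gives (x, y) ≈ (17.3, -10.3).
Distances from that point to each station vs reported:
  Station 1: calculated 99.4 vs reported 99.4 → residual 0.0 km
  Station 2: calculated 56.1 vs reported 56.0 → residual 0.1 km
  Station 3: calculated 16.9 vs reported 35.7 → residual 18.8 km
  Station 4: calculated 54.8 vs reported 54.7 → residual 0.1 km
Station 1, Station 2, Station 4 are mutually consistent (residuals ≈ 0); Station 3 is off by 18.8 km.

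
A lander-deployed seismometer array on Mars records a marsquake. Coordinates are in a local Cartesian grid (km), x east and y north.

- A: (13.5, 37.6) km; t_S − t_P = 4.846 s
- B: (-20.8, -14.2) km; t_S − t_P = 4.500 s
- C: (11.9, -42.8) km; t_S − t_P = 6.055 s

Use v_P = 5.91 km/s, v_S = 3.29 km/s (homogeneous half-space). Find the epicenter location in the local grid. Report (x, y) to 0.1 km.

x ≈ 8.4 km, y ≈ 2.0 km

Distance from S−P lag: d = Δt · v_P v_S / (v_P − v_S) = Δt · (5.91·3.29)/(5.91−3.29) ≈ 7.4213·Δt.
So d_A = 35.96, d_B = 33.40, d_C = 44.94 km.
Circle about each station: (x − 13.5)² + (y − 37.6)² = 35.96²; (x + 20.8)² + (y + 14.2)² = 33.40²; (x − 11.9)² + (y + 42.8)² = 44.94².
Subtracting the A equation from the B and C equations removes the quadratic terms:
-68.6 x − 103.6 y = -784.17
-3.2 x − 160.8 y = -349.04
Solving the 2×2 system: x ≈ 8.4, y ≈ 2.0 km.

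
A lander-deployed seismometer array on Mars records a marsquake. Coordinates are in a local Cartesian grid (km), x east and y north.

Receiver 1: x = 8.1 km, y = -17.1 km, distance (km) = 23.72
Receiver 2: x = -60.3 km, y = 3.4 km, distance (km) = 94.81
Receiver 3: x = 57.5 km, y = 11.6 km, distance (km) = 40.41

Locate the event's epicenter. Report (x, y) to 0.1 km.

x ≈ 31.7 km, y ≈ -19.5 km

Circle about each station: (x − 8.1)² + (y + 17.1)² = 23.72²; (x + 60.3)² + (y − 3.4)² = 94.81²; (x − 57.5)² + (y − 11.6)² = 40.41².
Subtracting pairs of circle equations eliminates x²+y² and gives linear equations (the radical axes):
-136.8 x + 41.0 y = -5136.67
98.8 x + 57.4 y = 2012.46
Solving the 2×2 system: x ≈ 31.7, y ≈ -19.5 km.
Check against Receiver 1 (with the unrounded x, y): √((x − 8.1)²+(y + 17.1)²) = 23.72 ≈ 23.72 km. ✓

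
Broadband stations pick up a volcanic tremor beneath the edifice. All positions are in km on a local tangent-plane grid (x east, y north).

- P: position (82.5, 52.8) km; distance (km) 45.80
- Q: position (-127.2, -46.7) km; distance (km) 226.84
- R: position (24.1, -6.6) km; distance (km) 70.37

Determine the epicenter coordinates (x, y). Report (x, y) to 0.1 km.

x ≈ 92.9 km, y ≈ 8.2 km

Circle about each station: (x − 82.5)² + (y − 52.8)² = 45.80²; (x + 127.2)² + (y + 46.7)² = 226.84²; (x − 24.1)² + (y + 6.6)² = 70.37².
Subtracting the P equation from the Q and R equations removes the quadratic terms:
-419.4 x − 199.0 y = -40592.11
-116.8 x − 118.8 y = -11824.02
Solving the 2×2 system: x ≈ 92.9, y ≈ 8.2 km.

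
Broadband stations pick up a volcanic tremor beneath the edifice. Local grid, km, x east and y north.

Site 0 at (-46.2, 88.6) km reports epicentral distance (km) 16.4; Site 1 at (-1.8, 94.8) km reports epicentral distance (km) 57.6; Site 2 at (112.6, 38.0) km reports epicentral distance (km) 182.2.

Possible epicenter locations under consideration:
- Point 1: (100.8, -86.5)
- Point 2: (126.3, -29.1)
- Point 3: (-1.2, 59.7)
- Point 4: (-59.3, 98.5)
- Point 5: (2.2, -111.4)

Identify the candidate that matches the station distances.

For each candidate, compare |candidate − station| to the reported distance:
Point 1: residuals Site 0 212.2, Site 1 150.7, Site 2 57.1 → max 212.2 km
Point 2: residuals Site 0 192.4, Site 1 120.6, Site 2 113.7 → max 192.4 km
Point 3: residuals Site 0 37.1, Site 1 22.5, Site 2 66.3 → max 66.3 km
Point 4: residuals Site 0 0.0, Site 1 0.0, Site 2 0.0 → max 0.0 km
Point 5: residuals Site 0 189.4, Site 1 148.6, Site 2 3.6 → max 189.4 km
Only Point 4 has all residuals ≈ 0.

Point 4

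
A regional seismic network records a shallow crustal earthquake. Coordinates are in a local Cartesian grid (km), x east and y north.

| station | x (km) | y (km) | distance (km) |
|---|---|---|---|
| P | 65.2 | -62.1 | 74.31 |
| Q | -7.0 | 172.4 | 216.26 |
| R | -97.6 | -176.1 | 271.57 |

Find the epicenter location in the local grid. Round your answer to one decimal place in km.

Circle about each station: (x − 65.2)² + (y + 62.1)² = 74.31²; (x + 7.0)² + (y − 172.4)² = 216.26²; (x + 97.6)² + (y + 176.1)² = 271.57².
Subtracting pairs of circle equations eliminates x²+y² and gives linear equations (the radical axes):
-144.4 x + 469.0 y = -19583.10
-325.6 x − 228.0 y = -35798.77
Solving the 2×2 system: x ≈ 114.5, y ≈ -6.5 km.

(114.5, -6.5)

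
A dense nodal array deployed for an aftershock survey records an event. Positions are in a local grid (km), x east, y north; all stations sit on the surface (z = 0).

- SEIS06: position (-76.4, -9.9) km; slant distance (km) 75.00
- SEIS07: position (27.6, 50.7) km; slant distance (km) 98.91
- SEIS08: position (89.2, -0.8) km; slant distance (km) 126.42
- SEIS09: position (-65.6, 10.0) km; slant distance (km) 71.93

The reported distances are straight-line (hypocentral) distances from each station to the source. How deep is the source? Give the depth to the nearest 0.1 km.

53.9 km

Each station gives a sphere (x−x_i)² + (y−y_i)² + z² = d_i² (stations at z=0).
Subtracting the SEIS06 sphere from SEIS07 and SEIS08: z² cancels, leaving linear equations in x and y:
208.0 x + 121.2 y = -6760.91
331.2 x + 18.2 y = -8334.71
Solving: x ≈ -24.401, y ≈ -13.907 km (keep extra digits for the depth step; rounded: -24.4, -13.9).
Then from the SEIS06 sphere: z² = 75.00² − (x + 76.4)² − (y + 9.9)² with x = -24.401, y = -13.907, so z ≈ 53.898 ≈ 53.9 km.
Check against SEIS09 (with the unrounded solution): distance 71.93 ≈ 71.93 km. ✓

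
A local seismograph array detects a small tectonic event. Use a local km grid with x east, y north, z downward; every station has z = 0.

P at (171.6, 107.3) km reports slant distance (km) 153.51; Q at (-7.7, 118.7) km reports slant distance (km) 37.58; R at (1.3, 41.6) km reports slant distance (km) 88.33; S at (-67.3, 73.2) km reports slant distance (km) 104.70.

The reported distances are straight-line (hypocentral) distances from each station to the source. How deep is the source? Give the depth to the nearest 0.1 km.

depth ≈ 23.7 km

Each station gives a sphere (x−x_i)² + (y−y_i)² + z² = d_i² (stations at z=0).
Subtracting the P sphere from Q and R: z² cancels, leaving linear equations in x and y:
-358.6 x + 22.8 y = -4657.81
-340.6 x − 131.4 y = -23464.47
Solving: x ≈ 20.898, y ≈ 124.402 km (keep extra digits for the depth step; rounded: 20.9, 124.4).
Then from the P sphere: z² = 153.51² − (x − 171.6)² − (y − 107.3)² with x = 20.898, y = 124.402, so z ≈ 23.701 ≈ 23.7 km.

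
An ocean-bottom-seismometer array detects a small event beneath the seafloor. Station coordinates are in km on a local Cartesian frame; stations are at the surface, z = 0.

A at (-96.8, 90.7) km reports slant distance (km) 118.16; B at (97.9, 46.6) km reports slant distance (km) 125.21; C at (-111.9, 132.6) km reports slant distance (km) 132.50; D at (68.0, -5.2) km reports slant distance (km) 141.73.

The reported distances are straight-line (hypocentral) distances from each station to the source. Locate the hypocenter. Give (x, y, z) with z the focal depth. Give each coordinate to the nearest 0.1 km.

x ≈ 5.1 km, y ≈ 108.2 km, depth ≈ 57.2 km

Each station gives a sphere (x−x_i)² + (y−y_i)² + z² = d_i² (stations at z=0).
Subtracting the A sphere from B and C: z² cancels, leaving linear equations in x and y:
389.4 x − 88.2 y = -7556.52
-30.2 x + 83.8 y = 8913.18
Solving: x ≈ 5.102, y ≈ 108.201 km (keep extra digits for the depth step; rounded: 5.1, 108.2).
Then from the A sphere: z² = 118.16² − (x + 96.8)² − (y − 90.7)² with x = 5.102, y = 108.201, so z ≈ 57.197 ≈ 57.2 km.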